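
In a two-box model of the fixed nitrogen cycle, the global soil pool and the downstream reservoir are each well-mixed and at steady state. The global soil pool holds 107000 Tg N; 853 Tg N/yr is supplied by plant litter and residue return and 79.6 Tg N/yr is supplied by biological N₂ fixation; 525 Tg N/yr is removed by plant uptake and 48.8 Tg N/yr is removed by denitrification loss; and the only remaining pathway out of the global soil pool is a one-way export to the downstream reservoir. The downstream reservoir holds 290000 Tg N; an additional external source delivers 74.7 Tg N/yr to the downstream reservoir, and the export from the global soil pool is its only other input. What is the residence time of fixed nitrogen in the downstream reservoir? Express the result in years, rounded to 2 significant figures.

Balance the global soil pool: ΣF_in = 853 + 79.6 = 932.60 Tg N/yr.
Export to the downstream reservoir = ΣF_in − (525 + 48.8) = 358.80 Tg N/yr.
Total input to the downstream reservoir = 358.80 + 74.7 = 433.50 Tg N/yr; at steady state this equals its total output.
τ = M / F = 290000 / 433.50 = 669.0 yr.

670 yr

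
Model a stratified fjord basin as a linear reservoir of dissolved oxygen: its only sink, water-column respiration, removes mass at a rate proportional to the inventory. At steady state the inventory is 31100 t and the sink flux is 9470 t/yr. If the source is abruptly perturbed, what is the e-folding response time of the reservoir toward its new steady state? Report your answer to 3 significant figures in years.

3.28 yr

For a linear reservoir the response time equals the residence time τ = M/F.
τ = 31100 / 9470 = 3.284 yr.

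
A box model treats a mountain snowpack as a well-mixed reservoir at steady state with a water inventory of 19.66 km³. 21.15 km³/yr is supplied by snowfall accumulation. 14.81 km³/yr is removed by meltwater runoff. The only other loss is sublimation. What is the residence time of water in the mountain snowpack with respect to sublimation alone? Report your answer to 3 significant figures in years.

At steady state ΣF_in = ΣF_out.
ΣF_in = 21.150 km³/yr.
Sublimation flux = ΣF_in − (14.81) = 21.150 − 14.81 = 6.340 km³/yr.
τ = M / F = 19.66 / 6.340 = 3.101 yr.

3.10 yr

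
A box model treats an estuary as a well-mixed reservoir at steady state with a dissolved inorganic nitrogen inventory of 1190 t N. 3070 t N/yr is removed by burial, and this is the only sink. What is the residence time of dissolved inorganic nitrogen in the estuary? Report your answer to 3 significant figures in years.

0.388 yr

τ = M / F = 1190 / 3070 = 0.3876 yr.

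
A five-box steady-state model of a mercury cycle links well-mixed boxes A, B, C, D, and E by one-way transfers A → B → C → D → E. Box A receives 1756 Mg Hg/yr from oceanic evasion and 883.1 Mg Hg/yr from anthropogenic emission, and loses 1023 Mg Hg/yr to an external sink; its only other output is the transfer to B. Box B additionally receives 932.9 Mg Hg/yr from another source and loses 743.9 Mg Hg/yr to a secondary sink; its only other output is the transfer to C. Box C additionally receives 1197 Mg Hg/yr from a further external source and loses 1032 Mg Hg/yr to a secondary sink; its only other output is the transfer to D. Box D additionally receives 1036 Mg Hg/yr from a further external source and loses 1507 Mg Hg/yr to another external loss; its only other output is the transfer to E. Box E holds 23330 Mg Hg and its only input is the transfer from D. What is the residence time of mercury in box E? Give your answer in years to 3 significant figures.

15.6 yr

Box A: F(A→B) = (1756 + 883.1) − 1023 = 1616.1 Mg Hg/yr.
Box B: F(B→C) = (1616.1 + 932.9) − 743.9 = 1805.1 Mg Hg/yr.
Box C: F(C→D) = (1805.1 + 1197) − 1032 = 1970.1 Mg Hg/yr.
Box D: F(D→E) = (1970.1 + 1036) − 1507 = 1499.1 Mg Hg/yr.
Box E throughput = its input = 1499.1 Mg Hg/yr; τ = 23330 / 1499.1 = 15.56 yr.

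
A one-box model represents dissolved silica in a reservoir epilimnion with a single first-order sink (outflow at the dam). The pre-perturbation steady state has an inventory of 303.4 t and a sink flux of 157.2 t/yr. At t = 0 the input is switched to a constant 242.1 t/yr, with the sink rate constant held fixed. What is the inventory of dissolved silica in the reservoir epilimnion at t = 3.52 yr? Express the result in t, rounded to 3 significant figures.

441 t

The sink rate constant is k = F₀/M₀ = 157.2/303.4 = 0.5181 yr⁻¹.
Solving dM/dt = F₁ − kM with M(0) = M₀ gives M(t) = F₁/k + (M₀ − F₁/k)·e^(−kt).
F₁/k = 242.1/0.5181 = 467.26 t; kt = 0.5181 × 3.52 = 1.824, e^(−kt) = 0.1614.
M(3.52) = 467.26 + (303.4 − 467.26) × 0.1614 = 467.26 − 26.45 = 440.81 t.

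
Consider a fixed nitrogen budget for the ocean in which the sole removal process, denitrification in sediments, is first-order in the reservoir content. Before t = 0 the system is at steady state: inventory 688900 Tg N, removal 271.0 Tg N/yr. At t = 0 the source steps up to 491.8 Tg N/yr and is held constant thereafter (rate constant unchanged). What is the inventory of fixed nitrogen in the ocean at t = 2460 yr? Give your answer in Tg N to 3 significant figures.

1.04×10^6 Tg N

Residence time τ = M₀/F₀ = 2542 yr. The eventual steady state is M_∞ = M₀·(F₁/F₀) = 688900 × 491.8/271.0 = 1.2502×10^6 Tg N.
The anomaly ΔM(t) = M(t) − M_∞ decays as ΔM₀·e^(−t/τ) with ΔM₀ = 688900 − 1.2502×10^6 = −561300 Tg N.
At t = 2460 yr, e^(−t/τ) = e^(−0.9677) = 0.3799, so ΔM = −213300 Tg N and M = 1.2502×10^6 − 213300 = 1.0369×10^6 Tg N.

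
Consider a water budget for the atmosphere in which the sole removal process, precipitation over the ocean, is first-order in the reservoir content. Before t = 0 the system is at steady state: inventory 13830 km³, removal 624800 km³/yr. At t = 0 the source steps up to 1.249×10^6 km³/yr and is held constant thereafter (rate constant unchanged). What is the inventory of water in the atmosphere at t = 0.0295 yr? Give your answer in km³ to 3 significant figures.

24000 km³

τ = M₀/F₀ = 13830/624800 = 0.02214 yr; rate constant k = 1/τ.
New steady state M_∞ = F₁/k = F₁·τ = 1.249×10^6 × 0.02214 = 27647 km³.
M(t) = M_∞ + (M₀ − M_∞)·e^(−t/τ); t/τ = 0.0295/0.02214 = 1.333, so e^(−t/τ) = 0.2638.
M(t) = 27647 − 13820 × 0.2638 = 24002 km³.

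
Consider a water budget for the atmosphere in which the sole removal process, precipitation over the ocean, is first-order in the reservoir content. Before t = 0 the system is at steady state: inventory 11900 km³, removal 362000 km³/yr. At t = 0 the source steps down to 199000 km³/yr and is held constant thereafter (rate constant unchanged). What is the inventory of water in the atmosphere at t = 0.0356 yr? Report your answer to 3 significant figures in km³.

8360 km³

τ = M₀/F₀ = 11900/362000 = 0.03287 yr; rate constant k = 1/τ.
New steady state M_∞ = F₁/k = F₁·τ = 199000 × 0.03287 = 6541.7 km³.
M(t) = M_∞ + (M₀ − M_∞)·e^(−t/τ); t/τ = 0.0356/0.03287 = 1.083, so e^(−t/τ) = 0.3386.
M(t) = 6541.7 + 5358 × 0.3386 = 8356.0 km³.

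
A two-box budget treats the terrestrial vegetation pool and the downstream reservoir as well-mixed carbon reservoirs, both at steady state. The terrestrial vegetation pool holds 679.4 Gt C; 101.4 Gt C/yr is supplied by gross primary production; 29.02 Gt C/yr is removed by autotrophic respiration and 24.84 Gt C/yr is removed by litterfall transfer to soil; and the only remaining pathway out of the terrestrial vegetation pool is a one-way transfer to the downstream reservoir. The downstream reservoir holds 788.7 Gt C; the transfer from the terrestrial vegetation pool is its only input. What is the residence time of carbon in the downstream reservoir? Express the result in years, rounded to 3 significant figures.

16.6 yr

Balance the terrestrial vegetation pool: ΣF_in = 101.40 Gt C/yr.
Transfer to the downstream reservoir = ΣF_in − (29.02 + 24.84) = 47.540 Gt C/yr.
At steady state the output of the downstream reservoir equals its input, 47.540 Gt C/yr.
τ = M / F = 788.7 / 47.540 = 16.59 yr.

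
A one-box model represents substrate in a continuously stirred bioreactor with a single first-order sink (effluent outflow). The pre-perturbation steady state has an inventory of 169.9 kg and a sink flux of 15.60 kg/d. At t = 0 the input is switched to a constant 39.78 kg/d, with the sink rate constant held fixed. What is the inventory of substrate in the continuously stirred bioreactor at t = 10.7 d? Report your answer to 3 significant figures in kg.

τ = M₀/F₀ = 169.9/15.60 = 10.89 d; rate constant k = 1/τ.
New steady state M_∞ = F₁/k = F₁·τ = 39.78 × 10.89 = 433.25 kg.
M(t) = M_∞ + (M₀ − M_∞)·e^(−t/τ); t/τ = 10.7/10.89 = 0.9825, so e^(−t/τ) = 0.3744.
M(t) = 433.25 − 263.3 × 0.3744 = 334.65 kg.

335 kg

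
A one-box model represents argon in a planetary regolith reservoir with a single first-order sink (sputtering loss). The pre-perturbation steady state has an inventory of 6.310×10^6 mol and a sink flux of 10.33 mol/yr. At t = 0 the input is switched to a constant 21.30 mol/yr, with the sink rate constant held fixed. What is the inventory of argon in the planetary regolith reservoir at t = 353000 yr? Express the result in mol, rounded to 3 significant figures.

τ = M₀/F₀ = 6.310×10^6/10.33 = 610800 yr; rate constant k = 1/τ.
New steady state M_∞ = F₁/k = F₁·τ = 21.30 × 610800 = 1.3011×10^7 mol.
M(t) = M_∞ + (M₀ − M_∞)·e^(−t/τ); t/τ = 353000/610800 = 0.5779, so e^(−t/τ) = 0.5611.
M(t) = 1.3011×10^7 − 6.701×10^6 × 0.5611 = 9.2512×10^6 mol.

9.25×10^6 mol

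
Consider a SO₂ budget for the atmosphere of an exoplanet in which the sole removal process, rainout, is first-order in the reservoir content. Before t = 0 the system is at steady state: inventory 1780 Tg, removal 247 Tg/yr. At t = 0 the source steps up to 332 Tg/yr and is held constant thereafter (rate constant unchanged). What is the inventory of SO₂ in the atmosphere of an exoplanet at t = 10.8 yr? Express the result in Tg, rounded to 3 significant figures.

2260 Tg

Residence time τ = M₀/F₀ = 7.206 yr. The eventual steady state is M_∞ = M₀·(F₁/F₀) = 1780 × 332/247 = 2392.6 Tg.
The anomaly ΔM(t) = M(t) − M_∞ decays as ΔM₀·e^(−t/τ) with ΔM₀ = 1780 − 2392.6 = −612.6 Tg.
At t = 10.8 yr, e^(−t/τ) = e^(−1.499) = 0.2234, so ΔM = −136.9 Tg and M = 2392.6 − 136.9 = 2255.7 Tg.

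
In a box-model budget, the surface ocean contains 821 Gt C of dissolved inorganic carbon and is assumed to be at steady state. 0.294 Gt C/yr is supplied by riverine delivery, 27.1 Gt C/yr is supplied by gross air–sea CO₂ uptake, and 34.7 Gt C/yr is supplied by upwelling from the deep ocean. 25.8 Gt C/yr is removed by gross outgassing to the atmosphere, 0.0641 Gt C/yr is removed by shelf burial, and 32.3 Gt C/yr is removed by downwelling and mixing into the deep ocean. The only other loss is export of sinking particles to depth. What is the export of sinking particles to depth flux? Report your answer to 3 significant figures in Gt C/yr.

At steady state ΣF_in = ΣF_out.
ΣF_in = 0.294 + 27.1 + 34.7 = 62.094 Gt C/yr.
Export of sinking particles to depth flux = ΣF_in − (25.8 + 0.0641 + 32.3) = 62.094 − 58.16 = 3.930 Gt C/yr.

3.93 Gt C/yr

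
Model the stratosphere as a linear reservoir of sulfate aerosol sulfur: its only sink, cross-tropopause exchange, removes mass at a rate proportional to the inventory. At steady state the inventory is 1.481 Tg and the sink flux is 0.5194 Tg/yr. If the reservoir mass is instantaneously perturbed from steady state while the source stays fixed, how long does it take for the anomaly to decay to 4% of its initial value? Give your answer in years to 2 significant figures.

9.2 yr

For a linear reservoir the anomaly decays as exp(−t/τ) with τ = M/F = 1.481/0.5194 = 2.851 yr.
exp(−t/τ) = 0.04 ⇒ t = −τ ln(0.04) = 2.851 × 3.219 = 9.178 yr.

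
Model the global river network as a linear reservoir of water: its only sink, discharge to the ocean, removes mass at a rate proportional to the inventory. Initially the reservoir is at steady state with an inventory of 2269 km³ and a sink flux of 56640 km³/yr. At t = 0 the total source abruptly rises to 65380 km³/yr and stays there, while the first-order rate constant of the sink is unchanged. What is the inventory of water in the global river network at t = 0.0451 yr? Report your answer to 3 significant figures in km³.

2510 km³

Residence time τ = M₀/F₀ = 0.04006 yr. The eventual steady state is M_∞ = M₀·(F₁/F₀) = 2269 × 65380/56640 = 2619.1 km³.
The anomaly ΔM(t) = M(t) − M_∞ decays as ΔM₀·e^(−t/τ) with ΔM₀ = 2269 − 2619.1 = −350.1 km³.
At t = 0.0451 yr, e^(−t/τ) = e^(−1.126) = 0.3244, so ΔM = −113.6 km³ and M = 2619.1 − 113.6 = 2505.5 km³.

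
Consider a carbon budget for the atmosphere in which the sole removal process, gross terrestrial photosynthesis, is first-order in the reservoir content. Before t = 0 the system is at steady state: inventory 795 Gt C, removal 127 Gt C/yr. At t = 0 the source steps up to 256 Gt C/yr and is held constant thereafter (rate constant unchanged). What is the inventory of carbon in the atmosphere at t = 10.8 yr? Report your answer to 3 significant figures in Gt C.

1460 Gt C

The sink rate constant is k = F₀/M₀ = 127/795 = 0.1597 yr⁻¹.
Solving dM/dt = F₁ − kM with M(0) = M₀ gives M(t) = F₁/k + (M₀ − F₁/k)·e^(−kt).
F₁/k = 256/0.1597 = 1602.5 Gt C; kt = 0.1597 × 10.8 = 1.725, e^(−kt) = 0.1781.
M(10.8) = 1602.5 + (795 − 1602.5) × 0.1781 = 1602.5 − 143.8 = 1458.7 Gt C.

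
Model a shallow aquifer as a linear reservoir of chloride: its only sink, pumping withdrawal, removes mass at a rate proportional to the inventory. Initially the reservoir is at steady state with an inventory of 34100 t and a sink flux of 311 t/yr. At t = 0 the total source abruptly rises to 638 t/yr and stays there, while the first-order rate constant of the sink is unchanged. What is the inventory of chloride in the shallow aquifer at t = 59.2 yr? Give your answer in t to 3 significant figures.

49100 t

Residence time τ = M₀/F₀ = 109.6 yr. The eventual steady state is M_∞ = M₀·(F₁/F₀) = 34100 × 638/311 = 69954 t.
The anomaly ΔM(t) = M(t) − M_∞ decays as ΔM₀·e^(−t/τ) with ΔM₀ = 34100 − 69954 = −35850 t.
At t = 59.2 yr, e^(−t/τ) = e^(−0.5399) = 0.5828, so ΔM = −20900 t and M = 69954 − 20900 = 49059 t.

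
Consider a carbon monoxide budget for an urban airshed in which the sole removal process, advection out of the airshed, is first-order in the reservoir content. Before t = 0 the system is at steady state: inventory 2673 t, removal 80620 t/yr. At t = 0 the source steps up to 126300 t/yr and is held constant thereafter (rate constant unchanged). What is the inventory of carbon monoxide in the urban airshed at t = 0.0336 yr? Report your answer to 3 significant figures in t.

τ = M₀/F₀ = 2673/80620 = 0.03316 yr; rate constant k = 1/τ.
New steady state M_∞ = F₁/k = F₁·τ = 126300 × 0.03316 = 4187.5 t.
M(t) = M_∞ + (M₀ − M_∞)·e^(−t/τ); t/τ = 0.0336/0.03316 = 1.013, so e^(−t/τ) = 0.3630.
M(t) = 4187.5 − 1515 × 0.3630 = 3637.8 t.

3640 t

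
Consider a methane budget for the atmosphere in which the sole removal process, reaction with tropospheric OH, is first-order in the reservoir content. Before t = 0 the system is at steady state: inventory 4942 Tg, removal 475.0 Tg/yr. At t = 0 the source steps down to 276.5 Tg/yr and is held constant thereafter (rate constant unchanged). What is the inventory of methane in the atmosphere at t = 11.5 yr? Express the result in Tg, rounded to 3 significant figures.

3560 Tg

τ = M₀/F₀ = 4942/475.0 = 10.40 yr; rate constant k = 1/τ.
New steady state M_∞ = F₁/k = F₁·τ = 276.5 × 10.40 = 2876.8 Tg.
M(t) = M_∞ + (M₀ − M_∞)·e^(−t/τ); t/τ = 11.5/10.40 = 1.105, so e^(−t/τ) = 0.3311.
M(t) = 2876.8 + 2065 × 0.3311 = 3560.6 Tg.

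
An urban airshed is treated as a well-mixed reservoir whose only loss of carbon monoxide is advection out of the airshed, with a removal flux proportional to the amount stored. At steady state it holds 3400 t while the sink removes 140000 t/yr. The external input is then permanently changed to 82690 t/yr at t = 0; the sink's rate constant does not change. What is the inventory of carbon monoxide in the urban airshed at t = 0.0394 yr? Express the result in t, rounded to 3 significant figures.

2280 t

Residence time τ = M₀/F₀ = 0.02429 yr. The eventual steady state is M_∞ = M₀·(F₁/F₀) = 3400 × 82690/140000 = 2008.2 t.
The anomaly ΔM(t) = M(t) − M_∞ decays as ΔM₀·e^(−t/τ) with ΔM₀ = 3400 − 2008.2 = 1392 t.
At t = 0.0394 yr, e^(−t/τ) = e^(−1.622) = 0.1974, so ΔM = 274.8 t and M = 2008.2 + 274.8 = 2283.0 t.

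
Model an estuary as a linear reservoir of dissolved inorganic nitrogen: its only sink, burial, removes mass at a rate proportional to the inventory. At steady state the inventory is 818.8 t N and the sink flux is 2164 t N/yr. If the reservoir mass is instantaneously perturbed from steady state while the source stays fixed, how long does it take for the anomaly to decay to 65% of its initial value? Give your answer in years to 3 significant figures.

0.163 yr

For a linear reservoir the anomaly decays as exp(−t/τ) with τ = M/F = 818.8/2164 = 0.3784 yr.
exp(−t/τ) = 0.65 ⇒ t = −τ ln(0.65) = 0.3784 × 0.4308 = 0.1630 yr.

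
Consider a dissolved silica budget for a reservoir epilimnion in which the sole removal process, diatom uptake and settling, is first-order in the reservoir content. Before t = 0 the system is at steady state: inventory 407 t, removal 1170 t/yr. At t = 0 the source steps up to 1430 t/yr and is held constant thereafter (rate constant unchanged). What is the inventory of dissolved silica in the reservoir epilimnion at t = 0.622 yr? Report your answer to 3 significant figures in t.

482 t

τ = M₀/F₀ = 407/1170 = 0.3479 yr; rate constant k = 1/τ.
New steady state M_∞ = F₁/k = F₁·τ = 1430 × 0.3479 = 497.44 t.
M(t) = M_∞ + (M₀ − M_∞)·e^(−t/τ); t/τ = 0.622/0.3479 = 1.788, so e^(−t/τ) = 0.1673.
M(t) = 497.44 − 90.44 × 0.1673 = 482.31 t.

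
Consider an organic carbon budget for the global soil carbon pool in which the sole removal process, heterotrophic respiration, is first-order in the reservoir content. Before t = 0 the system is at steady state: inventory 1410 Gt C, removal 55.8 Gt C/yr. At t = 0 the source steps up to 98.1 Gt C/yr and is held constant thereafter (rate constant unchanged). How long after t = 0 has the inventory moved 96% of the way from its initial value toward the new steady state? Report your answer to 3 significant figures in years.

τ = M₀/F₀ = 1410/55.8 = 25.27 yr.
The remaining gap fraction is e^(−t/τ); 96% covered ⇒ e^(−t/τ) = 0.0400.
t = −τ ln(0.0400) = 25.27 × 3.219 = 81.34 yr.

81.3 yr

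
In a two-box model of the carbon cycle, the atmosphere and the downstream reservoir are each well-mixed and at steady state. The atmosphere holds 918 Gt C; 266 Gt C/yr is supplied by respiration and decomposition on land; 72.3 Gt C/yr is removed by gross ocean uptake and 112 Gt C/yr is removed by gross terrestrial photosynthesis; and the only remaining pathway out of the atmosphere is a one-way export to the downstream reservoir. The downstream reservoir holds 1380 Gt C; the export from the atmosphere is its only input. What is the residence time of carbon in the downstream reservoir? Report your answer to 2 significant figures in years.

Balance the atmosphere: ΣF_in = 266.00 Gt C/yr.
Export to the downstream reservoir = ΣF_in − (72.3 + 112) = 81.700 Gt C/yr.
At steady state the output of the downstream reservoir equals its input, 81.700 Gt C/yr.
τ = M / F = 1380 / 81.700 = 16.89 yr.

17 yr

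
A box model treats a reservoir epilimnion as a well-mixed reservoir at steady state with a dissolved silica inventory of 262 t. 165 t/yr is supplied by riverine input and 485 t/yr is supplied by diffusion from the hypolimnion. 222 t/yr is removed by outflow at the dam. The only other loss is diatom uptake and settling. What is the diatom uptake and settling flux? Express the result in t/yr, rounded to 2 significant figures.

At steady state ΣF_in = ΣF_out.
ΣF_in = 165 + 485 = 650.00 t/yr.
Diatom uptake and settling flux = ΣF_in − (222) = 650.00 − 222.0 = 428.0 t/yr.

430 t/yr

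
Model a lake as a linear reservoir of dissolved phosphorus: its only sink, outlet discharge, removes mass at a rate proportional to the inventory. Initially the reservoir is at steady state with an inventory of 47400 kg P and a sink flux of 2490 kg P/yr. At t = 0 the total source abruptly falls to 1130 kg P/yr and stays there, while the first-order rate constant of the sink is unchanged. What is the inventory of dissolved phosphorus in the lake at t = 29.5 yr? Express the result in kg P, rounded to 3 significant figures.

27000 kg P

Residence time τ = M₀/F₀ = 19.04 yr. The eventual steady state is M_∞ = M₀·(F₁/F₀) = 47400 × 1130/2490 = 21511 kg P.
The anomaly ΔM(t) = M(t) − M_∞ decays as ΔM₀·e^(−t/τ) with ΔM₀ = 47400 − 21511 = 25890 kg P.
At t = 29.5 yr, e^(−t/τ) = e^(−1.550) = 0.2123, so ΔM = 5497 kg P and M = 21511 + 5497 = 27008 kg P.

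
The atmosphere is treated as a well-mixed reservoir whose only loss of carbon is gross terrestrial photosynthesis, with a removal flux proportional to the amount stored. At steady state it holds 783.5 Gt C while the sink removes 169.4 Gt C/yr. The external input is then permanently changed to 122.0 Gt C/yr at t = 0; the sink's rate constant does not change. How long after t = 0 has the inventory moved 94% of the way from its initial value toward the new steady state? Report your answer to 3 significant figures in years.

13.0 yr

τ = M₀/F₀ = 783.5/169.4 = 4.625 yr.
The remaining gap fraction is e^(−t/τ); 94% covered ⇒ e^(−t/τ) = 0.0600.
t = −τ ln(0.0600) = 4.625 × 2.813 = 13.01 yr.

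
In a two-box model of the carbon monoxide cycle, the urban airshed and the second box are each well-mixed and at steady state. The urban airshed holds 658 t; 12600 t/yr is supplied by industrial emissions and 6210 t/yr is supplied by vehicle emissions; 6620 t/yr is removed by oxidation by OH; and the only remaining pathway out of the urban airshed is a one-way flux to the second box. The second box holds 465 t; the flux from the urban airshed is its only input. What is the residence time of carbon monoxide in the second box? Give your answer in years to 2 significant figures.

Balance the urban airshed: ΣF_in = 12600 + 6210 = 18810 t/yr.
Flux to the second box = ΣF_in − (6620) = 12190 t/yr.
At steady state the output of the second box equals its input, 12190 t/yr.
τ = M / F = 465 / 12190 = 0.03815 yr.

0.038 yr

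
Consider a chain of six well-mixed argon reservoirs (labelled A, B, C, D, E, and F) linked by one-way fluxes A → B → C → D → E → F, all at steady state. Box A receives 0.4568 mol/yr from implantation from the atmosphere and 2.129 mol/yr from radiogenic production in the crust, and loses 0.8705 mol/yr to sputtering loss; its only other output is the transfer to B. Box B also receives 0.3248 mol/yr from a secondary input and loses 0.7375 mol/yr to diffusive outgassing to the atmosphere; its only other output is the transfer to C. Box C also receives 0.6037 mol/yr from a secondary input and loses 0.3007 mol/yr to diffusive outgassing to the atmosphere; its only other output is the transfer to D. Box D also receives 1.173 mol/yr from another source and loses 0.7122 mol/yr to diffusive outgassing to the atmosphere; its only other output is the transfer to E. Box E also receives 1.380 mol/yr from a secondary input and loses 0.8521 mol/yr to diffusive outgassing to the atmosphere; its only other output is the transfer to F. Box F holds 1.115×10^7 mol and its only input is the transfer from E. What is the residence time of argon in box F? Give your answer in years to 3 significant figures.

Box A: F(A→B) = (0.4568 + 2.129) − 0.8705 = 1.7153 mol/yr.
Box B: F(B→C) = (1.7153 + 0.3248) − 0.7375 = 1.3026 mol/yr.
Box C: F(C→D) = (1.3026 + 0.6037) − 0.3007 = 1.6056 mol/yr.
Box D: F(D→E) = (1.6056 + 1.173) − 0.7122 = 2.0664 mol/yr.
Box E: F(E→F) = (2.0664 + 1.380) − 0.8521 = 2.5943 mol/yr.
Box F throughput = its input = 2.5943 mol/yr; τ = 1.115×10^7 / 2.5943 = 4.298×10^6 yr.

4.30×10^6 yr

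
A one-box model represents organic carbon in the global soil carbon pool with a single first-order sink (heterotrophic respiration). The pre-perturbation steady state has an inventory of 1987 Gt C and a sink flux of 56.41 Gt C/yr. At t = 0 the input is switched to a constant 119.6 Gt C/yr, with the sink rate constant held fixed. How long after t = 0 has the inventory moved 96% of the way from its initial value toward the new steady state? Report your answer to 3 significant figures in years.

τ = M₀/F₀ = 1987/56.41 = 35.22 yr.
The remaining gap fraction is e^(−t/τ); 96% covered ⇒ e^(−t/τ) = 0.0400.
t = −τ ln(0.0400) = 35.22 × 3.219 = 113.4 yr.

113 yr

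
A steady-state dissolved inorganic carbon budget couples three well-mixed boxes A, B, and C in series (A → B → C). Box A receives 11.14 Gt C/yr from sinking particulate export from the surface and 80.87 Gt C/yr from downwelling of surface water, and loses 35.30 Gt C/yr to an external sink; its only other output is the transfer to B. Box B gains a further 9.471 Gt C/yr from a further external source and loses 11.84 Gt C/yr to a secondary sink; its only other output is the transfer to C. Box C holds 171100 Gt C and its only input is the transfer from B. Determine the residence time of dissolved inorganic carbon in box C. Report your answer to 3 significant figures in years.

Box A: F(A→B) = (11.14 + 80.87) − 35.30 = 56.710 Gt C/yr.
Box B: F(B→C) = (56.710 + 9.471) − 11.84 = 54.341 Gt C/yr.
Box C throughput = its input = 54.341 Gt C/yr; τ = 171100 / 54.341 = 3149 yr.

3150 yr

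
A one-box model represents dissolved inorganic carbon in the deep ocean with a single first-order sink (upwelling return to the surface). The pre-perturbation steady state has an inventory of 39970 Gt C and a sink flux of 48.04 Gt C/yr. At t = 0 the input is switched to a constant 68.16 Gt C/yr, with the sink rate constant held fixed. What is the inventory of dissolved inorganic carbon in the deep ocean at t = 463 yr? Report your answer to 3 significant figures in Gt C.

τ = M₀/F₀ = 39970/48.04 = 832.0 yr; rate constant k = 1/τ.
New steady state M_∞ = F₁/k = F₁·τ = 68.16 × 832.0 = 56710 Gt C.
M(t) = M_∞ + (M₀ − M_∞)·e^(−t/τ); t/τ = 463/832.0 = 0.5565, so e^(−t/τ) = 0.5732.
M(t) = 56710 − 16740 × 0.5732 = 47114 Gt C.

47100 Gt C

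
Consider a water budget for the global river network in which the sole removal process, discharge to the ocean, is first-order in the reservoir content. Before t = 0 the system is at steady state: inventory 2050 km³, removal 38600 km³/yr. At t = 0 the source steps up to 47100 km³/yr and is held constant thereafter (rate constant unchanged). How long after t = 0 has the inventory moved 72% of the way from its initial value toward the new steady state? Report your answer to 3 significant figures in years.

τ = M₀/F₀ = 2050/38600 = 0.05311 yr.
The remaining gap fraction is e^(−t/τ); 72% covered ⇒ e^(−t/τ) = 0.280.
t = −τ ln(0.280) = 0.05311 × 1.273 = 0.06761 yr.

0.0676 yr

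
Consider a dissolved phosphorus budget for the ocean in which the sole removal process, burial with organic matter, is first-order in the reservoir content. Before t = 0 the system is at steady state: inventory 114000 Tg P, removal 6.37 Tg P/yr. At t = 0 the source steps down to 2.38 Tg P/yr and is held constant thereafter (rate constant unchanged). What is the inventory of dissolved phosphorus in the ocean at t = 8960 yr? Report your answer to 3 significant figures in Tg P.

85900 Tg P

τ = M₀/F₀ = 114000/6.37 = 17900 yr; rate constant k = 1/τ.
New steady state M_∞ = F₁/k = F₁·τ = 2.38 × 17900 = 42593 Tg P.
M(t) = M_∞ + (M₀ − M_∞)·e^(−t/τ); t/τ = 8960/17900 = 0.5007, so e^(−t/τ) = 0.6061.
M(t) = 42593 + 71410 × 0.6061 = 85875 Tg P.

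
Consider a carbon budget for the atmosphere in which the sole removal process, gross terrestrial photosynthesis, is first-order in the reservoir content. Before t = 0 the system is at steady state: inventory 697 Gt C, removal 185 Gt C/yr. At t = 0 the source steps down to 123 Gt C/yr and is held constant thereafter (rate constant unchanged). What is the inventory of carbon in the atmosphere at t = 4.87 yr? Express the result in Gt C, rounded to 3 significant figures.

528 Gt C

τ = M₀/F₀ = 697/185 = 3.768 yr; rate constant k = 1/τ.
New steady state M_∞ = F₁/k = F₁·τ = 123 × 3.768 = 463.41 Gt C.
M(t) = M_∞ + (M₀ − M_∞)·e^(−t/τ); t/τ = 4.87/3.768 = 1.293, so e^(−t/τ) = 0.2746.
M(t) = 463.41 + 233.6 × 0.2746 = 527.54 Gt C.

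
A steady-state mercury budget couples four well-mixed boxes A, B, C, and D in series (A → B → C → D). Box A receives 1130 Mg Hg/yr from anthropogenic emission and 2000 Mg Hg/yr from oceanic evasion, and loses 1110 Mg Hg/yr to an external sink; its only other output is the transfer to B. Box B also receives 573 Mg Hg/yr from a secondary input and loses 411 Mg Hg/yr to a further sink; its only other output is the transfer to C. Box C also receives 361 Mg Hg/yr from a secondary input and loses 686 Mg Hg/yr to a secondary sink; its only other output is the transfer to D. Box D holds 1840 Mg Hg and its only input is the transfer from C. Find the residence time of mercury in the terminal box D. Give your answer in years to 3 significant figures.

Box A: F(A→B) = (1130 + 2000) − 1110 = 2020.0 Mg Hg/yr.
Box B: F(B→C) = (2020.0 + 573) − 411 = 2182.0 Mg Hg/yr.
Box C: F(C→D) = (2182.0 + 361) − 686 = 1857.0 Mg Hg/yr.
Box D throughput = its input = 1857.0 Mg Hg/yr; τ = 1840 / 1857.0 = 0.9908 yr.

0.991 yr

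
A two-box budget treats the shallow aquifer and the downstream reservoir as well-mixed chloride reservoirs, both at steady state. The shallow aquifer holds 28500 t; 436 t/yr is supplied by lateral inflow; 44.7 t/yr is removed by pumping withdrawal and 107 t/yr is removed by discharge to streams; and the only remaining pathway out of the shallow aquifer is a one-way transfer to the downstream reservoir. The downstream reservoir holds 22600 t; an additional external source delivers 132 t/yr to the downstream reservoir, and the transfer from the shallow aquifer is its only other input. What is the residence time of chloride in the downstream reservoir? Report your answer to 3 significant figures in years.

Balance the shallow aquifer: ΣF_in = 436.00 t/yr.
Transfer to the downstream reservoir = ΣF_in − (44.7 + 107) = 284.30 t/yr.
Total input to the downstream reservoir = 284.30 + 132 = 416.30 t/yr; at steady state this equals its total output.
τ = M / F = 22600 / 416.30 = 54.29 yr.

54.3 yr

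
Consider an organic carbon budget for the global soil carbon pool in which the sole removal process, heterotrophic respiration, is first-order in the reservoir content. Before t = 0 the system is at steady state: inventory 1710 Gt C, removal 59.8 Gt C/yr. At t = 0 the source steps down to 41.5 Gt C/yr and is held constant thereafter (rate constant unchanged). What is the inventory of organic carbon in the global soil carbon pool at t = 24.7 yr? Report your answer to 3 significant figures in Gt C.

Residence time τ = M₀/F₀ = 28.60 yr. The eventual steady state is M_∞ = M₀·(F₁/F₀) = 1710 × 41.5/59.8 = 1186.7 Gt C.
The anomaly ΔM(t) = M(t) − M_∞ decays as ΔM₀·e^(−t/τ) with ΔM₀ = 1710 − 1186.7 = 523.3 Gt C.
At t = 24.7 yr, e^(−t/τ) = e^(−0.8638) = 0.4216, so ΔM = 220.6 Gt C and M = 1186.7 + 220.6 = 1407.3 Gt C.

1410 Gt C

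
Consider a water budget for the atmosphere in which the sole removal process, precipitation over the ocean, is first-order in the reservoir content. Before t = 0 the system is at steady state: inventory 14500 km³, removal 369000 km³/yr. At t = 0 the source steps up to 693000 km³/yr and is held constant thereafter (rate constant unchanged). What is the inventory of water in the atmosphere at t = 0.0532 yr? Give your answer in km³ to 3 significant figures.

23900 km³

Residence time τ = M₀/F₀ = 0.03930 yr. The eventual steady state is M_∞ = M₀·(F₁/F₀) = 14500 × 693000/369000 = 27232 km³.
The anomaly ΔM(t) = M(t) − M_∞ decays as ΔM₀·e^(−t/τ) with ΔM₀ = 14500 − 27232 = −12730 km³.
At t = 0.0532 yr, e^(−t/τ) = e^(−1.354) = 0.2582, so ΔM = −3288 km³ and M = 27232 − 3288 = 23944 km³.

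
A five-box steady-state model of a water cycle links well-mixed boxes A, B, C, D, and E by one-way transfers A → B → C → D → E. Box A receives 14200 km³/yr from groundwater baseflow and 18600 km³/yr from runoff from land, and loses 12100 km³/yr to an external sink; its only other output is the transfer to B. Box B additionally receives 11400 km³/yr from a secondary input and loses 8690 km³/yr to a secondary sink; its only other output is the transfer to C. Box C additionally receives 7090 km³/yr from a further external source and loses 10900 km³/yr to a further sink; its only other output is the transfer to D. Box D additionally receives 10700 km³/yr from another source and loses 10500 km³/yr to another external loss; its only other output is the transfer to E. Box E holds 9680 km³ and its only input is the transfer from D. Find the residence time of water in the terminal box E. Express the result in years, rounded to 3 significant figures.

0.489 yr

Box A: F(A→B) = (14200 + 18600) − 12100 = 20700 km³/yr.
Box B: F(B→C) = (20700 + 11400) − 8690 = 23410 km³/yr.
Box C: F(C→D) = (23410 + 7090) − 10900 = 19600 km³/yr.
Box D: F(D→E) = (19600 + 10700) − 10500 = 19800 km³/yr.
Box E throughput = its input = 19800 km³/yr; τ = 9680 / 19800 = 0.4889 yr.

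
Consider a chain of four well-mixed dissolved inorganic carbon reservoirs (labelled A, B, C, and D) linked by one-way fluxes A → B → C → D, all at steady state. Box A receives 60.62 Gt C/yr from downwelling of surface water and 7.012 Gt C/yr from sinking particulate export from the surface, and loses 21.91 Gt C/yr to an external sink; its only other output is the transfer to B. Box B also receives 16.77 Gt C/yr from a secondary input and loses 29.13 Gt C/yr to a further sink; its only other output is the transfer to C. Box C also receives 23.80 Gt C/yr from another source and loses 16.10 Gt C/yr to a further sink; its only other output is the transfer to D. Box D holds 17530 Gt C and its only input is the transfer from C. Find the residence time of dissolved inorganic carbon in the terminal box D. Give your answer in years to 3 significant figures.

427 yr

Box A: F(A→B) = (60.62 + 7.012) − 21.91 = 45.722 Gt C/yr.
Box B: F(B→C) = (45.722 + 16.77) − 29.13 = 33.362 Gt C/yr.
Box C: F(C→D) = (33.362 + 23.80) − 16.10 = 41.062 Gt C/yr.
Box D throughput = its input = 41.062 Gt C/yr; τ = 17530 / 41.062 = 426.9 yr.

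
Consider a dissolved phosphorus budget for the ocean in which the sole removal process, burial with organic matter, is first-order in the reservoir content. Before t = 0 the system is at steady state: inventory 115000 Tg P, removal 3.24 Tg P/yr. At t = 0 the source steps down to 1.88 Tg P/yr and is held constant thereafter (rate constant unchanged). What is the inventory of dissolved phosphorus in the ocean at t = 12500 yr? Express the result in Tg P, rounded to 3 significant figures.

τ = M₀/F₀ = 115000/3.24 = 35490 yr; rate constant k = 1/τ.
New steady state M_∞ = F₁/k = F₁·τ = 1.88 × 35490 = 66728 Tg P.
M(t) = M_∞ + (M₀ − M_∞)·e^(−t/τ); t/τ = 12500/35490 = 0.3522, so e^(−t/τ) = 0.7032.
M(t) = 66728 + 48270 × 0.7032 = 100670 Tg P.

101000 Tg P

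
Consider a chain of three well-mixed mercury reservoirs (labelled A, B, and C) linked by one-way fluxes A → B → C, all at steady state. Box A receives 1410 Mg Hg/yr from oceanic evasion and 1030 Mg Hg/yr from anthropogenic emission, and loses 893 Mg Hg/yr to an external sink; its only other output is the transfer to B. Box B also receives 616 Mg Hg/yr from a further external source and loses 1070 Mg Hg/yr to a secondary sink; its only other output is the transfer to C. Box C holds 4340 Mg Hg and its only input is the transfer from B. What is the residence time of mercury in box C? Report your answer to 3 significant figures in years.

Box A: F(A→B) = (1410 + 1030) − 893 = 1547.0 Mg Hg/yr.
Box B: F(B→C) = (1547.0 + 616) − 1070 = 1093.0 Mg Hg/yr.
Box C throughput = its input = 1093.0 Mg Hg/yr; τ = 4340 / 1093.0 = 3.971 yr.

3.97 yr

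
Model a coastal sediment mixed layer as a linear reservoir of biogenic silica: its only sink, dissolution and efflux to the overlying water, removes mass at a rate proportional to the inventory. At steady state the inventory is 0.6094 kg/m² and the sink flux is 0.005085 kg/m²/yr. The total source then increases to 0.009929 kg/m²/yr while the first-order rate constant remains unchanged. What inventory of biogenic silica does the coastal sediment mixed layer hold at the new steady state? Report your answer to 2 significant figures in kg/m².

Rate constant k = F/M = 0.005085 / 0.6094 = 0.008344 yr⁻¹.
At the new steady state, source = k·M_new ⇒ M_new = 0.009929 / 0.008344 = 1.190 kg/m².
(Equivalently M_new = M × F_new/F_old = 0.6094 × 0.009929/0.005085.)

1.2 kg/m²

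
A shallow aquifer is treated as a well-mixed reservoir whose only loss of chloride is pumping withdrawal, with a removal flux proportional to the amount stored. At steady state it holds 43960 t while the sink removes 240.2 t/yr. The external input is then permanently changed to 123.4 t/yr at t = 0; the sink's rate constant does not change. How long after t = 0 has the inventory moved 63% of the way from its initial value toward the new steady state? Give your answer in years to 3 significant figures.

τ = M₀/F₀ = 43960/240.2 = 183.0 yr.
The remaining gap fraction is e^(−t/τ); 63% covered ⇒ e^(−t/τ) = 0.370.
t = −τ ln(0.370) = 183.0 × 0.9943 = 182.0 yr.

182 yr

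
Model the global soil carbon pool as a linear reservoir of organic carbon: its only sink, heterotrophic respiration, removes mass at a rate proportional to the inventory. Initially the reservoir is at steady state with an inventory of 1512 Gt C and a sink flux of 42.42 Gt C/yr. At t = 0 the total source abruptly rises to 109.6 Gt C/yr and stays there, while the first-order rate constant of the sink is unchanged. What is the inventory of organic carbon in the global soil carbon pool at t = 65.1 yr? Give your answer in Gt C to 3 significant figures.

3520 Gt C

The sink rate constant is k = F₀/M₀ = 42.42/1512 = 0.02806 yr⁻¹.
Solving dM/dt = F₁ − kM with M(0) = M₀ gives M(t) = F₁/k + (M₀ − F₁/k)·e^(−kt).
F₁/k = 109.6/0.02806 = 3906.5 Gt C; kt = 0.02806 × 65.1 = 1.826, e^(−kt) = 0.1610.
M(65.1) = 3906.5 + (1512 − 3906.5) × 0.1610 = 3906.5 − 385.5 = 3521.0 Gt C.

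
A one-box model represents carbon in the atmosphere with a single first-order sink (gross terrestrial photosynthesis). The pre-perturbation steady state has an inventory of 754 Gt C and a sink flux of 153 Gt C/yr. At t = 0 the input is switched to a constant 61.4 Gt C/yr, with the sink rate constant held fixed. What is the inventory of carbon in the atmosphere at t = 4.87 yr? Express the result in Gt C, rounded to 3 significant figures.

τ = M₀/F₀ = 754/153 = 4.928 yr; rate constant k = 1/τ.
New steady state M_∞ = F₁/k = F₁·τ = 61.4 × 4.928 = 302.59 Gt C.
M(t) = M_∞ + (M₀ − M_∞)·e^(−t/τ); t/τ = 4.87/4.928 = 0.9882, so e^(−t/τ) = 0.3722.
M(t) = 302.59 + 451.4 × 0.3722 = 470.62 Gt C.

471 Gt C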